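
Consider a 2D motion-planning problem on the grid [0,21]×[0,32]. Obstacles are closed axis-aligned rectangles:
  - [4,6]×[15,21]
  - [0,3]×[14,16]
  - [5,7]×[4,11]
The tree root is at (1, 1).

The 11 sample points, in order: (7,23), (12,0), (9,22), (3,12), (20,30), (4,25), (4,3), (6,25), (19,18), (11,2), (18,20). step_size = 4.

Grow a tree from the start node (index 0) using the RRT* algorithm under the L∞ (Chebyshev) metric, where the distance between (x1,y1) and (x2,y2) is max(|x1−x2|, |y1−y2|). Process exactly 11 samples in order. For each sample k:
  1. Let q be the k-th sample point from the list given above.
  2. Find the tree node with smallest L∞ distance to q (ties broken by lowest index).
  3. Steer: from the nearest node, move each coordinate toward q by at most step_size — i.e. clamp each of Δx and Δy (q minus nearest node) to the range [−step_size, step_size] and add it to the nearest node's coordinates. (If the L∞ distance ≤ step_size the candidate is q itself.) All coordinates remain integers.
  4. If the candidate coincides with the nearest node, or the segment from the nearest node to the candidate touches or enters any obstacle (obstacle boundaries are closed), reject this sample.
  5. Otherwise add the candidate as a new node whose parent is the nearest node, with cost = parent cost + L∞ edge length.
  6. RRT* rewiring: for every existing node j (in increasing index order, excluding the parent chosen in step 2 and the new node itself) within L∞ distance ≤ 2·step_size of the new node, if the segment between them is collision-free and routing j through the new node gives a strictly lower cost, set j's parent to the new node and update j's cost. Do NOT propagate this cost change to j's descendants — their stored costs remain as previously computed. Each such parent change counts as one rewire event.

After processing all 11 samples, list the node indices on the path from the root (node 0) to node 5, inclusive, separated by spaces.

Path: 0 1 5

1. q=(7,23) nearest=0 d=22 new=(5,5) → blocked by [5,7]×[4,11], reject
2. q=(12,0) nearest=0 d=11 new=(5,0) → add node 1 parent=0 cost=4
3. q=(9,22) nearest=0 d=21 new=(5,5) → blocked by [5,7]×[4,11], reject
4. q=(3,12) nearest=0 d=11 new=(3,5) → add node 2 parent=0 cost=4
5. q=(20,30) nearest=2 d=25 new=(7,9) → blocked by [5,7]×[4,11], reject
6. q=(4,25) nearest=2 d=20 new=(4,9) → add node 3 parent=2 cost=8
7. q=(4,3) nearest=2 d=2 new=(4,3) → add node 4 parent=2 cost=6
8. q=(6,25) nearest=3 d=16 new=(6,13) → blocked by [5,7]×[4,11], reject
9. q=(19,18) nearest=3 d=15 new=(8,13) → blocked by [5,7]×[4,11], reject
10. q=(11,2) nearest=1 d=6 new=(9,2) → add node 5 parent=1 cost=8
11. q=(18,20) nearest=3 d=14 new=(8,13) → blocked by [5,7]×[4,11], reject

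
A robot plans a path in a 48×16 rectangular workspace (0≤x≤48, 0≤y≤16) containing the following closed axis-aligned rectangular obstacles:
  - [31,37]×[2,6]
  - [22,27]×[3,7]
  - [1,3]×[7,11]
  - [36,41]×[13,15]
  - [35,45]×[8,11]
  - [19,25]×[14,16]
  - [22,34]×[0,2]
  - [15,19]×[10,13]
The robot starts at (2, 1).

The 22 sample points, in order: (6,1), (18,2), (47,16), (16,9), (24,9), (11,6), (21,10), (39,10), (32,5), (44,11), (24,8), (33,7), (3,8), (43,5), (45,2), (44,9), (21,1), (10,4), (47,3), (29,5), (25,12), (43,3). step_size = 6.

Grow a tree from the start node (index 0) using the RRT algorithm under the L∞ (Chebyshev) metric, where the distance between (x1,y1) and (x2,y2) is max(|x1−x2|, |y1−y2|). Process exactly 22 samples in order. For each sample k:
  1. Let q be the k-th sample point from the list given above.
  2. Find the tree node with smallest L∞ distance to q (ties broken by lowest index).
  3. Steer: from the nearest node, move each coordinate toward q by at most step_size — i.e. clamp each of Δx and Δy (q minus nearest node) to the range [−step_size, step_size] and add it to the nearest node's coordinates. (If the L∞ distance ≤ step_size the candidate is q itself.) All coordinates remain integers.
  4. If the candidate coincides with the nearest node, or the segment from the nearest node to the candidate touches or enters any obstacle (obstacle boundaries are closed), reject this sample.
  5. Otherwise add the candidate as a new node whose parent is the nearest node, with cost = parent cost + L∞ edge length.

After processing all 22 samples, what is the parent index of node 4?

Parent of node 4: 3

1. q=(6,1) nearest=0 d=4 new=(6,1) → add node 1 parent=0 cost=4
2. q=(18,2) nearest=1 d=12 new=(12,2) → add node 2 parent=1 cost=10
3. q=(47,16) nearest=2 d=35 new=(18,8) → add node 3 parent=2 cost=16
4. q=(16,9) nearest=3 d=2 new=(16,9) → add node 4 parent=3 cost=18
5. q=(24,9) nearest=3 d=6 new=(24,9) → add node 5 parent=3 cost=22
6. q=(11,6) nearest=2 d=4 new=(11,6) → add node 6 parent=2 cost=14
7. q=(21,10) nearest=3 d=3 new=(21,10) → add node 7 parent=3 cost=19
8. q=(39,10) nearest=5 d=15 new=(30,10) → add node 8 parent=5 cost=28
9. q=(32,5) nearest=8 d=5 new=(32,5) → blocked by [31,37]×[2,6], reject
10. q=(44,11) nearest=8 d=14 new=(36,11) → blocked by [35,45]×[8,11], reject
11. q=(24,8) nearest=5 d=1 new=(24,8) → add node 9 parent=5 cost=23
12. q=(33,7) nearest=8 d=3 new=(33,7) → add node 10 parent=8 cost=31
13. q=(3,8) nearest=0 d=7 new=(3,7) → blocked by [1,3]×[7,11], reject
14. q=(43,5) nearest=10 d=10 new=(39,5) → blocked by [31,37]×[2,6], reject
15. q=(45,2) nearest=10 d=12 new=(39,2) → blocked by [31,37]×[2,6], reject
16. q=(44,9) nearest=10 d=11 new=(39,9) → blocked by [35,45]×[8,11], reject
17. q=(21,1) nearest=3 d=7 new=(21,2) → add node 11 parent=3 cost=22
18. q=(10,4) nearest=2 d=2 new=(10,4) → add node 12 parent=2 cost=12
19. q=(47,3) nearest=10 d=14 new=(39,3) → blocked by [31,37]×[2,6], reject
20. q=(29,5) nearest=10 d=4 new=(29,5) → blocked by [31,37]×[2,6], reject
21. q=(25,12) nearest=5 d=3 new=(25,12) → add node 13 parent=5 cost=25
22. q=(43,3) nearest=10 d=10 new=(39,3) → blocked by [31,37]×[2,6], reject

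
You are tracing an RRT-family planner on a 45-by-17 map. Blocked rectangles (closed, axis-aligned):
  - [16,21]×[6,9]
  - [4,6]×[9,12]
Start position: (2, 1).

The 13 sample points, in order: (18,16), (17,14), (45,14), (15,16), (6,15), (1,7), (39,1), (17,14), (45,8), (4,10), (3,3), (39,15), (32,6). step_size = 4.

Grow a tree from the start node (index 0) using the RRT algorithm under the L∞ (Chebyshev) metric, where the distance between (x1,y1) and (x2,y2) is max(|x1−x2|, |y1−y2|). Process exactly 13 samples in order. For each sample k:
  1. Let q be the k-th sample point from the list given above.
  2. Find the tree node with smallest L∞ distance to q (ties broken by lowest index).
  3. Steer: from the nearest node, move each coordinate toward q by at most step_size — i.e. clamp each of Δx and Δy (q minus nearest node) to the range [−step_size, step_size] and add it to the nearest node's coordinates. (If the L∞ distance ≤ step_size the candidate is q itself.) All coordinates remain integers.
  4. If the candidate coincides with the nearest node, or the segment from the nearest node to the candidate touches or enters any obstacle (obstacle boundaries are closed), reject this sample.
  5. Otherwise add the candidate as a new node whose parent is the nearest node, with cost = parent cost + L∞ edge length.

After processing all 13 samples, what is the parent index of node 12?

1. q=(18,16) nearest=0 d=16 new=(6,5) → add node 1 parent=0 cost=4
2. q=(17,14) nearest=1 d=11 new=(10,9) → add node 2 parent=1 cost=8
3. q=(45,14) nearest=2 d=35 new=(14,13) → add node 3 parent=2 cost=12
4. q=(15,16) nearest=3 d=3 new=(15,16) → add node 4 parent=3 cost=15
5. q=(6,15) nearest=2 d=6 new=(6,13) → add node 5 parent=2 cost=12
6. q=(1,7) nearest=1 d=5 new=(2,7) → add node 6 parent=1 cost=8
7. q=(39,1) nearest=4 d=24 new=(19,12) → add node 7 parent=4 cost=19
8. q=(17,14) nearest=4 d=2 new=(17,14) → add node 8 parent=4 cost=17
9. q=(45,8) nearest=7 d=26 new=(23,8) → add node 9 parent=7 cost=23
10. q=(4,10) nearest=5 d=3 new=(4,10) → blocked by [4,6]×[9,12], reject
11. q=(3,3) nearest=0 d=2 new=(3,3) → add node 10 parent=0 cost=2
12. q=(39,15) nearest=9 d=16 new=(27,12) → add node 11 parent=9 cost=27
13. q=(32,6) nearest=11 d=6 new=(31,8) → add node 12 parent=11 cost=31

Parent of node 12: 11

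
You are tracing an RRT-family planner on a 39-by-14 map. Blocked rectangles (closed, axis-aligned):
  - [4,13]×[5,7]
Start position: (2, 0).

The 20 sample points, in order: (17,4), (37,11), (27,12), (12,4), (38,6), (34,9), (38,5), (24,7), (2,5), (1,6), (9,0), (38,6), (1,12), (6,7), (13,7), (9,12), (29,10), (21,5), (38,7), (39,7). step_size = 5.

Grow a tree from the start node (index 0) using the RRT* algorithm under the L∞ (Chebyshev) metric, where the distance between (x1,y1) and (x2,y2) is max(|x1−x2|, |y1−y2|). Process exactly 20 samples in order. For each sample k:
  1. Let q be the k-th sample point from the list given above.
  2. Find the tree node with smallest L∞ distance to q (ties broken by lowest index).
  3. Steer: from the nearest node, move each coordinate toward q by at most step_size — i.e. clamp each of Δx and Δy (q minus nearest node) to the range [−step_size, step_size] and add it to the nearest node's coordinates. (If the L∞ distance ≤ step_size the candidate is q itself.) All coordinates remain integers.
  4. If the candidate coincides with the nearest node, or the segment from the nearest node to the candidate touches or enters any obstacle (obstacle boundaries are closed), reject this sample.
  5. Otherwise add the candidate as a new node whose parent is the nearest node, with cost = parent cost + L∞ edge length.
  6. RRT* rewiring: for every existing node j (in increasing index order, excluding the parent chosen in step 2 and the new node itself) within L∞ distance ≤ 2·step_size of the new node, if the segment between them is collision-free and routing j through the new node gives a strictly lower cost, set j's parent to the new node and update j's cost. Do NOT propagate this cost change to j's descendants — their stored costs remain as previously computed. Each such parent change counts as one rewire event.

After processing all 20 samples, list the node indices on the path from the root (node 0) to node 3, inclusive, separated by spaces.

Path: 0 1 2 3

1. q=(17,4) nearest=0 d=15 new=(7,4) → add node 1 parent=0 cost=5
2. q=(37,11) nearest=1 d=30 new=(12,9) → blocked by [4,13]×[5,7], reject
3. q=(27,12) nearest=1 d=20 new=(12,9) → blocked by [4,13]×[5,7], reject
4. q=(12,4) nearest=1 d=5 new=(12,4) → add node 2 parent=1 cost=10
5. q=(38,6) nearest=2 d=26 new=(17,6) → add node 3 parent=2 cost=15
6. q=(34,9) nearest=3 d=17 new=(22,9) → add node 4 parent=3 cost=20
7. q=(38,5) nearest=4 d=16 new=(27,5) → add node 5 parent=4 cost=25
8. q=(24,7) nearest=4 d=2 new=(24,7) → add node 6 parent=4 cost=22
9. q=(2,5) nearest=0 d=5 new=(2,5) → add node 7 parent=0 cost=5
10. q=(1,6) nearest=7 d=1 new=(1,6) → add node 8 parent=7 cost=6
11. q=(9,0) nearest=1 d=4 new=(9,0) → add node 9 parent=1 cost=9
12. q=(38,6) nearest=5 d=11 new=(32,6) → add node 10 parent=5 cost=30
13. q=(1,12) nearest=8 d=6 new=(1,11) → add node 11 parent=8 cost=11
14. q=(6,7) nearest=1 d=3 new=(6,7) → blocked by [4,13]×[5,7], reject
15. q=(13,7) nearest=2 d=3 new=(13,7) → blocked by [4,13]×[5,7], reject
16. q=(9,12) nearest=7 d=7 new=(7,10) → blocked by [4,13]×[5,7], reject
17. q=(29,10) nearest=10 d=4 new=(29,10) → add node 12 parent=10 cost=34
18. q=(21,5) nearest=6 d=3 new=(21,5) → add node 13 parent=6 cost=25; rewire 12→13 (33<34)
19. q=(38,7) nearest=10 d=6 new=(37,7) → add node 14 parent=10 cost=35
20. q=(39,7) nearest=14 d=2 new=(39,7) → add node 15 parent=14 cost=37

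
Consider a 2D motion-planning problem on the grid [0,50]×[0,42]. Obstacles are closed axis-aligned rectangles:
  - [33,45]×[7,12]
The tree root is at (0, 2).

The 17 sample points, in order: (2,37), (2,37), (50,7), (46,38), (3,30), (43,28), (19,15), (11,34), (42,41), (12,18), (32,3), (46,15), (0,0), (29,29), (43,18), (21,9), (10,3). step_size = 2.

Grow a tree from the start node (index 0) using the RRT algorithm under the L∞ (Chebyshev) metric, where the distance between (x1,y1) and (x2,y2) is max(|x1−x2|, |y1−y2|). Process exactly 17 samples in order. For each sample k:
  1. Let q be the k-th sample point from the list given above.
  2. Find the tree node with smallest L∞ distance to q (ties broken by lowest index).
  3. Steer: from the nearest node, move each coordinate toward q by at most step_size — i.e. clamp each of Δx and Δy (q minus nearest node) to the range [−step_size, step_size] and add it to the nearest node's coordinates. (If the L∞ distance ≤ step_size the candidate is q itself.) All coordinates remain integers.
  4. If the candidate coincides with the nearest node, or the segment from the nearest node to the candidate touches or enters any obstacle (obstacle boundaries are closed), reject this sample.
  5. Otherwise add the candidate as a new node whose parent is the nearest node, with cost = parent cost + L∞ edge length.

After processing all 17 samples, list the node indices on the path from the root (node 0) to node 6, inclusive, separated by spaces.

Path: 0 1 3 4 6

1. q=(2,37) nearest=0 d=35 new=(2,4) → add node 1 parent=0 cost=2
2. q=(2,37) nearest=1 d=33 new=(2,6) → add node 2 parent=1 cost=4
3. q=(50,7) nearest=1 d=48 new=(4,6) → add node 3 parent=1 cost=4
4. q=(46,38) nearest=3 d=42 new=(6,8) → add node 4 parent=3 cost=6
5. q=(3,30) nearest=4 d=22 new=(4,10) → add node 5 parent=4 cost=8
6. q=(43,28) nearest=4 d=37 new=(8,10) → add node 6 parent=4 cost=8
7. q=(19,15) nearest=6 d=11 new=(10,12) → add node 7 parent=6 cost=10
8. q=(11,34) nearest=7 d=22 new=(11,14) → add node 8 parent=7 cost=12
9. q=(42,41) nearest=8 d=31 new=(13,16) → add node 9 parent=8 cost=14
10. q=(12,18) nearest=9 d=2 new=(12,18) → add node 10 parent=9 cost=16
11. q=(32,3) nearest=9 d=19 new=(15,14) → add node 11 parent=9 cost=16
12. q=(46,15) nearest=11 d=31 new=(17,15) → add node 12 parent=11 cost=18
13. q=(0,0) nearest=0 d=2 new=(0,0) → add node 13 parent=0 cost=2
14. q=(29,29) nearest=12 d=14 new=(19,17) → add node 14 parent=12 cost=20
15. q=(43,18) nearest=14 d=24 new=(21,18) → add node 15 parent=14 cost=22
16. q=(21,9) nearest=11 d=6 new=(17,12) → add node 16 parent=11 cost=18
17. q=(10,3) nearest=4 d=5 new=(8,6) → add node 17 parent=4 cost=8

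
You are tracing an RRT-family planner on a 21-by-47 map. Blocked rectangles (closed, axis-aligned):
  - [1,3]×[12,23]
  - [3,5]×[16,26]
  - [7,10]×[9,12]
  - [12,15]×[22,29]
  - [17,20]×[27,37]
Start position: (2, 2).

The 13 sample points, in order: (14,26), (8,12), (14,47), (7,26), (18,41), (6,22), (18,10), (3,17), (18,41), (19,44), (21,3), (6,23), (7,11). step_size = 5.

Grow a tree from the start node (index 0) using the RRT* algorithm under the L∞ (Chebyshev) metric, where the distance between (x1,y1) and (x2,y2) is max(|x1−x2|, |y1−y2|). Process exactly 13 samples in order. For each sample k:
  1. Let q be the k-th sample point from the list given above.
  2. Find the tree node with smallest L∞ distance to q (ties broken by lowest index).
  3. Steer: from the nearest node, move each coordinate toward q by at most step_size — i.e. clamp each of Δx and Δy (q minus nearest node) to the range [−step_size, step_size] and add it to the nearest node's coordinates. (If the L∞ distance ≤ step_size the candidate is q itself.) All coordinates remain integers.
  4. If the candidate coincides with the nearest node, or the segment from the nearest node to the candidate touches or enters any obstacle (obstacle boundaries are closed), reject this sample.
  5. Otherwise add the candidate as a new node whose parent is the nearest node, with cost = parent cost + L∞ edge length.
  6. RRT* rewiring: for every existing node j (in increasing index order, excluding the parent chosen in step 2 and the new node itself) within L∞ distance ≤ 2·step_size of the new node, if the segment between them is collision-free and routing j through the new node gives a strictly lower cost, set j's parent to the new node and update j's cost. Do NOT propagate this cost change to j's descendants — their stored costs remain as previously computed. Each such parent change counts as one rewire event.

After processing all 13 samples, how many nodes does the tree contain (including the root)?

1. q=(14,26) nearest=0 d=24 new=(7,7) → add node 1 parent=0 cost=5
2. q=(8,12) nearest=1 d=5 new=(8,12) → blocked by [7,10]×[9,12], reject
3. q=(14,47) nearest=1 d=40 new=(12,12) → blocked by [7,10]×[9,12], reject
4. q=(7,26) nearest=1 d=19 new=(7,12) → blocked by [7,10]×[9,12], reject
5. q=(18,41) nearest=1 d=34 new=(12,12) → blocked by [7,10]×[9,12], reject
6. q=(6,22) nearest=1 d=15 new=(6,12) → add node 2 parent=1 cost=10
7. q=(18,10) nearest=1 d=11 new=(12,10) → add node 3 parent=1 cost=10
8. q=(3,17) nearest=2 d=5 new=(3,17) → blocked by [1,3]×[12,23], reject
9. q=(18,41) nearest=2 d=29 new=(11,17) → add node 4 parent=2 cost=15
10. q=(19,44) nearest=4 d=27 new=(16,22) → add node 5 parent=4 cost=20
11. q=(21,3) nearest=3 d=9 new=(17,5) → add node 6 parent=3 cost=15
12. q=(6,23) nearest=4 d=6 new=(6,22) → add node 7 parent=4 cost=20
13. q=(7,11) nearest=2 d=1 new=(7,11) → blocked by [7,10]×[9,12], reject

Node count: 8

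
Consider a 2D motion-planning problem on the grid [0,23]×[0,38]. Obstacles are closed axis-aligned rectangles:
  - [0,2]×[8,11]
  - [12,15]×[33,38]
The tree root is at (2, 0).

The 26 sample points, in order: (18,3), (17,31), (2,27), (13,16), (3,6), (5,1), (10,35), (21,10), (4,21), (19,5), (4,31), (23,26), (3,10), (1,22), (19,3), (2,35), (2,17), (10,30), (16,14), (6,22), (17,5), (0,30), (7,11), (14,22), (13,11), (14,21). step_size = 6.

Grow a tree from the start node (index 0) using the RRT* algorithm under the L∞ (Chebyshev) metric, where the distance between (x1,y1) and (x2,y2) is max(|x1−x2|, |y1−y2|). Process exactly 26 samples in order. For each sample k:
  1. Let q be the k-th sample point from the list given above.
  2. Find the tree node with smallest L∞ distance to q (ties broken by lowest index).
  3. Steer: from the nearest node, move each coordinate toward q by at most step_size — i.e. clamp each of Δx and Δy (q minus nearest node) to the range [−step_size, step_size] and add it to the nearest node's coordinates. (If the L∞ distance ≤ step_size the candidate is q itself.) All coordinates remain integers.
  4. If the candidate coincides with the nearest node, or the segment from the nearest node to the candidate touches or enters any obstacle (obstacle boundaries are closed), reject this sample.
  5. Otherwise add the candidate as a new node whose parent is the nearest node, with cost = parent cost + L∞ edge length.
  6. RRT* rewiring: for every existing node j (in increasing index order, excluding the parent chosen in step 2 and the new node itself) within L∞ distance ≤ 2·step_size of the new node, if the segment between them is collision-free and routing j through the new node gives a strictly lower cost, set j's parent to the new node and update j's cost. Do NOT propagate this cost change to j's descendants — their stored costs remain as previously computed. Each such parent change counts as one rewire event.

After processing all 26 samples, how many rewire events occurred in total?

Rewire events: 15

1. q=(18,3) nearest=0 d=16 new=(8,3) → add node 1 parent=0 cost=6
2. q=(17,31) nearest=1 d=28 new=(14,9) → add node 2 parent=1 cost=12
3. q=(2,27) nearest=2 d=18 new=(8,15) → add node 3 parent=2 cost=18
4. q=(13,16) nearest=3 d=5 new=(13,16) → add node 4 parent=3 cost=23
5. q=(3,6) nearest=1 d=5 new=(3,6) → add node 5 parent=1 cost=11; rewire 4→5 (21<23)
6. q=(5,1) nearest=0 d=3 new=(5,1) → add node 6 parent=0 cost=3; rewire 5→6 (8<11)
7. q=(10,35) nearest=4 d=19 new=(10,22) → add node 7 parent=4 cost=27
8. q=(21,10) nearest=2 d=7 new=(20,10) → add node 8 parent=2 cost=18
9. q=(4,21) nearest=3 d=6 new=(4,21) → add node 9 parent=3 cost=24
10. q=(19,5) nearest=2 d=5 new=(19,5) → add node 10 parent=2 cost=17
11. q=(4,31) nearest=7 d=9 new=(4,28) → add node 11 parent=7 cost=33
12. q=(23,26) nearest=4 d=10 new=(19,22) → add node 12 parent=4 cost=27
13. q=(3,10) nearest=5 d=4 new=(3,10) → add node 13 parent=5 cost=12; rewire 3→13 (17<18); rewire 7→13 (24<27); rewire 9→13 (23<24)
14. q=(1,22) nearest=9 d=3 new=(1,22) → add node 14 parent=9 cost=26; rewire 11→14 (32<33)
15. q=(19,3) nearest=10 d=2 new=(19,3) → add node 15 parent=10 cost=19
16. q=(2,35) nearest=11 d=7 new=(2,34) → add node 16 parent=11 cost=38
17. q=(2,17) nearest=9 d=4 new=(2,17) → add node 17 parent=9 cost=27
18. q=(10,30) nearest=11 d=6 new=(10,30) → add node 18 parent=11 cost=38
19. q=(16,14) nearest=4 d=3 new=(16,14) → add node 19 parent=4 cost=24
20. q=(6,22) nearest=9 d=2 new=(6,22) → add node 20 parent=9 cost=25; rewire 11→20 (31<32); rewire 16→20 (37<38); rewire 18→20 (33<38)
21. q=(17,5) nearest=10 d=2 new=(17,5) → add node 21 parent=10 cost=19
22. q=(0,30) nearest=11 d=4 new=(0,30) → add node 22 parent=11 cost=35
23. q=(7,11) nearest=3 d=4 new=(7,11) → add node 23 parent=3 cost=21
24. q=(14,22) nearest=7 d=4 new=(14,22) → add node 24 parent=7 cost=28
25. q=(13,11) nearest=2 d=2 new=(13,11) → add node 25 parent=2 cost=14; rewire 4→25 (19<21); rewire 12→25 (25<27); rewire 17→25 (25<27); rewire 19→25 (17<24); rewire 23→25 (20<21); rewire 24→25 (25<28)
26. q=(14,21) nearest=24 d=1 new=(14,21) → add node 26 parent=24 cost=26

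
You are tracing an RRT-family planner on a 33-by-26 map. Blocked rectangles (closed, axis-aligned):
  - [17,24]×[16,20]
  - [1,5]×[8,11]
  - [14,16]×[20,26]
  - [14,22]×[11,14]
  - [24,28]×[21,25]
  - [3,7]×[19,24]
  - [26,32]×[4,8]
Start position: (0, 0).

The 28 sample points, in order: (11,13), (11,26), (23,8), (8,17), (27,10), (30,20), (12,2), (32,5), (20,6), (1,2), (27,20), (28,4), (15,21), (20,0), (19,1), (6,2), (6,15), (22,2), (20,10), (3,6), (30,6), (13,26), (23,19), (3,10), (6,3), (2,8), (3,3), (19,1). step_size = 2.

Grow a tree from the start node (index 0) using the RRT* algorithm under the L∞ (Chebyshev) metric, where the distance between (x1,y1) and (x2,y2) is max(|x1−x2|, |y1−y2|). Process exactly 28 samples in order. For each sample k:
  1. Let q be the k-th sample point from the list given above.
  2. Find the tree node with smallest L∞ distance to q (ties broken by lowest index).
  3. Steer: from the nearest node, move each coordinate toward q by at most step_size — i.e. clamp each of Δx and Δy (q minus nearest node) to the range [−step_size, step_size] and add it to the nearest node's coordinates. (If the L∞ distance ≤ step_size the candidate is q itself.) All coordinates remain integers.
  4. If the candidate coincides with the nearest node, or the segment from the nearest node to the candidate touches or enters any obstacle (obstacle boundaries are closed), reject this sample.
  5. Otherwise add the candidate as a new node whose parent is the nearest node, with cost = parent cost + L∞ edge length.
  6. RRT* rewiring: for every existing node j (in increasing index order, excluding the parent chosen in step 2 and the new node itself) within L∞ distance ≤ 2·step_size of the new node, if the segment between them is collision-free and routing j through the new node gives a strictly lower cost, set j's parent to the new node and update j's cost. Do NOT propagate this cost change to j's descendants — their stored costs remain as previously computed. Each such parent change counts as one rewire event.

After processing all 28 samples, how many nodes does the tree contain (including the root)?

Node count: 25

1. q=(11,13) nearest=0 d=13 new=(2,2) → add node 1 parent=0 cost=2
2. q=(11,26) nearest=1 d=24 new=(4,4) → add node 2 parent=1 cost=4
3. q=(23,8) nearest=2 d=19 new=(6,6) → add node 3 parent=2 cost=6
4. q=(8,17) nearest=3 d=11 new=(8,8) → add node 4 parent=3 cost=8
5. q=(27,10) nearest=4 d=19 new=(10,10) → add node 5 parent=4 cost=10
6. q=(30,20) nearest=5 d=20 new=(12,12) → add node 6 parent=5 cost=12
7. q=(12,2) nearest=3 d=6 new=(8,4) → add node 7 parent=3 cost=8
8. q=(32,5) nearest=6 d=20 new=(14,10) → add node 8 parent=6 cost=14
9. q=(20,6) nearest=8 d=6 new=(16,8) → add node 9 parent=8 cost=16
10. q=(1,2) nearest=1 d=1 new=(1,2) → add node 10 parent=1 cost=3
11. q=(27,20) nearest=9 d=12 new=(18,10) → add node 11 parent=9 cost=18
12. q=(28,4) nearest=11 d=10 new=(20,8) → add node 12 parent=11 cost=20
13. q=(15,21) nearest=6 d=9 new=(14,14) → blocked by [14,22]×[11,14], reject
14. q=(20,0) nearest=9 d=8 new=(18,6) → add node 13 parent=9 cost=18
15. q=(19,1) nearest=13 d=5 new=(19,4) → add node 14 parent=13 cost=20
16. q=(6,2) nearest=2 d=2 new=(6,2) → add node 15 parent=2 cost=6
17. q=(6,15) nearest=5 d=5 new=(8,12) → add node 16 parent=5 cost=12
18. q=(22,2) nearest=14 d=3 new=(21,2) → add node 17 parent=14 cost=22
19. q=(20,10) nearest=11 d=2 new=(20,10) → add node 18 parent=11 cost=20
20. q=(3,6) nearest=2 d=2 new=(3,6) → add node 19 parent=2 cost=6
21. q=(30,6) nearest=17 d=9 new=(23,4) → add node 20 parent=17 cost=24
22. q=(13,26) nearest=6 d=14 new=(13,14) → add node 21 parent=6 cost=14
23. q=(23,19) nearest=8 d=9 new=(16,12) → blocked by [14,22]×[11,14], reject
24. q=(3,10) nearest=3 d=4 new=(4,8) → blocked by [1,5]×[8,11], reject
25. q=(6,3) nearest=15 d=1 new=(6,3) → add node 22 parent=15 cost=7
26. q=(2,8) nearest=19 d=2 new=(2,8) → blocked by [1,5]×[8,11], reject
27. q=(3,3) nearest=1 d=1 new=(3,3) → add node 23 parent=1 cost=3; rewire 22→23 (6<7)
28. q=(19,1) nearest=17 d=2 new=(19,1) → add node 24 parent=17 cost=24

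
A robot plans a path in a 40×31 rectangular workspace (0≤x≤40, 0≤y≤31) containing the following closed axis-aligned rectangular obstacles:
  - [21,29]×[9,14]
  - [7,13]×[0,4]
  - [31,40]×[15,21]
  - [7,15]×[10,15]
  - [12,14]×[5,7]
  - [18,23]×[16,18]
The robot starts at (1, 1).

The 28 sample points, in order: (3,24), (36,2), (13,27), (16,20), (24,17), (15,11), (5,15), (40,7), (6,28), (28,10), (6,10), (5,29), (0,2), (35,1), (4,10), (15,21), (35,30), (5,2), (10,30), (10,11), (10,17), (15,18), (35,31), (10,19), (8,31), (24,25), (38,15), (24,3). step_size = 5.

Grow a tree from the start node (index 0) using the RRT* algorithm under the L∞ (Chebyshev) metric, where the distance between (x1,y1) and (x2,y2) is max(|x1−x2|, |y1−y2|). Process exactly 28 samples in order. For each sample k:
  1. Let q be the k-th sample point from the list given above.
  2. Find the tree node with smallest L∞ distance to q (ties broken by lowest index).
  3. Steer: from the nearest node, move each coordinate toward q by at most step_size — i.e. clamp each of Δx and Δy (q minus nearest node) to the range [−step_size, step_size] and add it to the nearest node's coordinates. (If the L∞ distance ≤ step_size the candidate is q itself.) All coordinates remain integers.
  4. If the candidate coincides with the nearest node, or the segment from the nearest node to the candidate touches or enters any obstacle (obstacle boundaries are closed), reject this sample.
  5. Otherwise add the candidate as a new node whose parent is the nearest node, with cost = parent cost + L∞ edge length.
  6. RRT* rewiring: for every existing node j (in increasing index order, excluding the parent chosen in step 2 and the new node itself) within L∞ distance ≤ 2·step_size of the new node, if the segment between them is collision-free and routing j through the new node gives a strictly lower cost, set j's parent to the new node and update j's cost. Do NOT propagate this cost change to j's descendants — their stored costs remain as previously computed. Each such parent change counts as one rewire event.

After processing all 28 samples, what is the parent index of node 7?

1. q=(3,24) nearest=0 d=23 new=(3,6) → add node 1 parent=0 cost=5
2. q=(36,2) nearest=1 d=33 new=(8,2) → blocked by [7,13]×[0,4], reject
3. q=(13,27) nearest=1 d=21 new=(8,11) → blocked by [7,15]×[10,15], reject
4. q=(16,20) nearest=1 d=14 new=(8,11) → blocked by [7,15]×[10,15], reject
5. q=(24,17) nearest=1 d=21 new=(8,11) → blocked by [7,15]×[10,15], reject
6. q=(15,11) nearest=1 d=12 new=(8,11) → blocked by [7,15]×[10,15], reject
7. q=(5,15) nearest=1 d=9 new=(5,11) → add node 2 parent=1 cost=10
8. q=(40,7) nearest=2 d=35 new=(10,7) → add node 3 parent=2 cost=15
9. q=(6,28) nearest=2 d=17 new=(6,16) → add node 4 parent=2 cost=15
10. q=(28,10) nearest=3 d=18 new=(15,10) → blocked by [7,15]×[10,15], reject
11. q=(6,10) nearest=2 d=1 new=(6,10) → add node 5 parent=2 cost=11
12. q=(5,29) nearest=4 d=13 new=(5,21) → add node 6 parent=4 cost=20
13. q=(0,2) nearest=0 d=1 new=(0,2) → add node 7 parent=0 cost=1; rewire 3→7 (11<15); rewire 5→7 (9<11)
14. q=(35,1) nearest=3 d=25 new=(15,2) → blocked by [7,13]×[0,4], reject
15. q=(4,10) nearest=2 d=1 new=(4,10) → add node 8 parent=2 cost=11
16. q=(15,21) nearest=4 d=9 new=(11,21) → add node 9 parent=4 cost=20
17. q=(35,30) nearest=9 d=24 new=(16,26) → add node 10 parent=9 cost=25
18. q=(5,2) nearest=0 d=4 new=(5,2) → add node 11 parent=0 cost=4
19. q=(10,30) nearest=10 d=6 new=(11,30) → add node 12 parent=10 cost=30
20. q=(10,11) nearest=3 d=4 new=(10,11) → blocked by [7,15]×[10,15], reject
21. q=(10,17) nearest=4 d=4 new=(10,17) → add node 13 parent=4 cost=19
22. q=(15,18) nearest=9 d=4 new=(15,18) → add node 14 parent=9 cost=24
23. q=(35,31) nearest=10 d=19 new=(21,31) → add node 15 parent=10 cost=30
24. q=(10,19) nearest=9 d=2 new=(10,19) → add node 16 parent=9 cost=22
25. q=(8,31) nearest=12 d=3 new=(8,31) → add node 17 parent=12 cost=33
26. q=(24,25) nearest=15 d=6 new=(24,26) → add node 18 parent=15 cost=35
27. q=(38,15) nearest=18 d=14 new=(29,21) → add node 19 parent=18 cost=40
28. q=(24,3) nearest=3 d=14 new=(15,3) → blocked by [12,14]×[5,7], reject

Parent of node 7: 0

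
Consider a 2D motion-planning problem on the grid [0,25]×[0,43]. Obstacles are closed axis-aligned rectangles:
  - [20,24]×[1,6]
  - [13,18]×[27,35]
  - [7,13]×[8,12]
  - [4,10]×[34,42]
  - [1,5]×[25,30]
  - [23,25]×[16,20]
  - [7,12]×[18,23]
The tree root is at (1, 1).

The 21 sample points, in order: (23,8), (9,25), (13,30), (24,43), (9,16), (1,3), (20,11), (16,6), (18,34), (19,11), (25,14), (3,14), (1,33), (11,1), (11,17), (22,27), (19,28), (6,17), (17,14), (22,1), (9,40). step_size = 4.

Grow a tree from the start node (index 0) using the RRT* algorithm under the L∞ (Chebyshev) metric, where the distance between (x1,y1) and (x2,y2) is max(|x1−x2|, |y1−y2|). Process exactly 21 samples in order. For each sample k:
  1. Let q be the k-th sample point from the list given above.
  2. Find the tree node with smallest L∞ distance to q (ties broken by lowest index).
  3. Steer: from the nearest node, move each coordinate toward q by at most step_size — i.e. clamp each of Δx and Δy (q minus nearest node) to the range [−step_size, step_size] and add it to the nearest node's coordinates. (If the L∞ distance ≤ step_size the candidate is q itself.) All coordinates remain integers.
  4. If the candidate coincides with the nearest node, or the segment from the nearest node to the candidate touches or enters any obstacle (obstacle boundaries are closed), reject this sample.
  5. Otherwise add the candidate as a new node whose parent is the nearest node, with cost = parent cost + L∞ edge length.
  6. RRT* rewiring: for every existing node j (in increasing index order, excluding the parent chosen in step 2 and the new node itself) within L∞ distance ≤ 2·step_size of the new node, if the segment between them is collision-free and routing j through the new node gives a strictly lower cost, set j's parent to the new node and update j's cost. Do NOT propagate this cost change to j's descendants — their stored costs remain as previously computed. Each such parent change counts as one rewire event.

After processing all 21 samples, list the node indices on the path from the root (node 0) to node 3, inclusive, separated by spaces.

1. q=(23,8) nearest=0 d=22 new=(5,5) → add node 1 parent=0 cost=4
2. q=(9,25) nearest=1 d=20 new=(9,9) → blocked by [7,13]×[8,12], reject
3. q=(13,30) nearest=1 d=25 new=(9,9) → blocked by [7,13]×[8,12], reject
4. q=(24,43) nearest=1 d=38 new=(9,9) → blocked by [7,13]×[8,12], reject
5. q=(9,16) nearest=1 d=11 new=(9,9) → blocked by [7,13]×[8,12], reject
6. q=(1,3) nearest=0 d=2 new=(1,3) → add node 2 parent=0 cost=2
7. q=(20,11) nearest=1 d=15 new=(9,9) → blocked by [7,13]×[8,12], reject
8. q=(16,6) nearest=1 d=11 new=(9,6) → add node 3 parent=1 cost=8
9. q=(18,34) nearest=3 d=28 new=(13,10) → blocked by [7,13]×[8,12], reject
10. q=(19,11) nearest=3 d=10 new=(13,10) → blocked by [7,13]×[8,12], reject
11. q=(25,14) nearest=3 d=16 new=(13,10) → blocked by [7,13]×[8,12], reject
12. q=(3,14) nearest=3 d=8 new=(5,10) → blocked by [7,13]×[8,12], reject
13. q=(1,33) nearest=3 d=27 new=(5,10) → blocked by [7,13]×[8,12], reject
14. q=(11,1) nearest=3 d=5 new=(11,2) → add node 4 parent=3 cost=12
15. q=(11,17) nearest=3 d=11 new=(11,10) → blocked by [7,13]×[8,12], reject
16. q=(22,27) nearest=3 d=21 new=(13,10) → blocked by [7,13]×[8,12], reject
17. q=(19,28) nearest=3 d=22 new=(13,10) → blocked by [7,13]×[8,12], reject
18. q=(6,17) nearest=3 d=11 new=(6,10) → blocked by [7,13]×[8,12], reject
19. q=(17,14) nearest=3 d=8 new=(13,10) → blocked by [7,13]×[8,12], reject
20. q=(22,1) nearest=4 d=11 new=(15,1) → add node 5 parent=4 cost=16
21. q=(9,40) nearest=3 d=34 new=(9,10) → blocked by [7,13]×[8,12], reject

Path: 0 1 3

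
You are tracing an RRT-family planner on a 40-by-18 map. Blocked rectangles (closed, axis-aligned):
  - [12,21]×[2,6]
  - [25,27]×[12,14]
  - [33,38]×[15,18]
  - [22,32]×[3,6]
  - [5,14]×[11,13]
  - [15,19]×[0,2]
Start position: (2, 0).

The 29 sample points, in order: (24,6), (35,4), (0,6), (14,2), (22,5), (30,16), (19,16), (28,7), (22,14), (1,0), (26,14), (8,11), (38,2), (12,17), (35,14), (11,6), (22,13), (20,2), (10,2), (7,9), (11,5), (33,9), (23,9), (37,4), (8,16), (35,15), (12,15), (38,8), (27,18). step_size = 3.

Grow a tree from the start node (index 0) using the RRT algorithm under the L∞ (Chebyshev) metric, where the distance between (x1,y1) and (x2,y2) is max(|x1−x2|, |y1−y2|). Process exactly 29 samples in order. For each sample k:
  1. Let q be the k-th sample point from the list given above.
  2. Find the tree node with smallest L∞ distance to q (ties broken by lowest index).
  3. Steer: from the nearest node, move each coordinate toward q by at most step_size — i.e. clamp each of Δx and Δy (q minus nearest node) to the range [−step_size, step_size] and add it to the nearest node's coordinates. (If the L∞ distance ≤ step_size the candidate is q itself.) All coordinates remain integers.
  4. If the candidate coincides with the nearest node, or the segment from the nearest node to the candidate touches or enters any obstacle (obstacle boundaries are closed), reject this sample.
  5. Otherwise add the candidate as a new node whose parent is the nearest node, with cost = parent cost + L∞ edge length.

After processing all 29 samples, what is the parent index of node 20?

1. q=(24,6) nearest=0 d=22 new=(5,3) → add node 1 parent=0 cost=3
2. q=(35,4) nearest=1 d=30 new=(8,4) → add node 2 parent=1 cost=6
3. q=(0,6) nearest=1 d=5 new=(2,6) → add node 3 parent=1 cost=6
4. q=(14,2) nearest=2 d=6 new=(11,2) → add node 4 parent=2 cost=9
5. q=(22,5) nearest=4 d=11 new=(14,5) → blocked by [12,21]×[2,6], reject
6. q=(30,16) nearest=4 d=19 new=(14,5) → blocked by [12,21]×[2,6], reject
7. q=(19,16) nearest=2 d=12 new=(11,7) → add node 5 parent=2 cost=9
8. q=(28,7) nearest=4 d=17 new=(14,5) → blocked by [12,21]×[2,6], reject
9. q=(22,14) nearest=5 d=11 new=(14,10) → add node 6 parent=5 cost=12
10. q=(1,0) nearest=0 d=1 new=(1,0) → add node 7 parent=0 cost=1
11. q=(26,14) nearest=6 d=12 new=(17,13) → add node 8 parent=6 cost=15
12. q=(8,11) nearest=5 d=4 new=(8,10) → add node 9 parent=5 cost=12
13. q=(38,2) nearest=8 d=21 new=(20,10) → add node 10 parent=8 cost=18
14. q=(12,17) nearest=8 d=5 new=(14,16) → add node 11 parent=8 cost=18
15. q=(35,14) nearest=10 d=15 new=(23,13) → add node 12 parent=10 cost=21
16. q=(11,6) nearest=5 d=1 new=(11,6) → add node 13 parent=5 cost=10
17. q=(22,13) nearest=12 d=1 new=(22,13) → add node 14 parent=12 cost=22
18. q=(20,2) nearest=6 d=8 new=(17,7) → add node 15 parent=6 cost=15
19. q=(10,2) nearest=4 d=1 new=(10,2) → add node 16 parent=4 cost=10
20. q=(7,9) nearest=9 d=1 new=(7,9) → add node 17 parent=9 cost=13
21. q=(11,5) nearest=13 d=1 new=(11,5) → add node 18 parent=13 cost=11
22. q=(33,9) nearest=12 d=10 new=(26,10) → add node 19 parent=12 cost=24
23. q=(23,9) nearest=10 d=3 new=(23,9) → add node 20 parent=10 cost=21
24. q=(37,4) nearest=19 d=11 new=(29,7) → add node 21 parent=19 cost=27
25. q=(8,16) nearest=6 d=6 new=(11,13) → blocked by [5,14]×[11,13], reject
26. q=(35,15) nearest=21 d=8 new=(32,10) → add node 22 parent=21 cost=30
27. q=(12,15) nearest=11 d=2 new=(12,15) → add node 23 parent=11 cost=20
28. q=(38,8) nearest=22 d=6 new=(35,8) → add node 24 parent=22 cost=33
29. q=(27,18) nearest=12 d=5 new=(26,16) → add node 25 parent=12 cost=24

Parent of node 20: 10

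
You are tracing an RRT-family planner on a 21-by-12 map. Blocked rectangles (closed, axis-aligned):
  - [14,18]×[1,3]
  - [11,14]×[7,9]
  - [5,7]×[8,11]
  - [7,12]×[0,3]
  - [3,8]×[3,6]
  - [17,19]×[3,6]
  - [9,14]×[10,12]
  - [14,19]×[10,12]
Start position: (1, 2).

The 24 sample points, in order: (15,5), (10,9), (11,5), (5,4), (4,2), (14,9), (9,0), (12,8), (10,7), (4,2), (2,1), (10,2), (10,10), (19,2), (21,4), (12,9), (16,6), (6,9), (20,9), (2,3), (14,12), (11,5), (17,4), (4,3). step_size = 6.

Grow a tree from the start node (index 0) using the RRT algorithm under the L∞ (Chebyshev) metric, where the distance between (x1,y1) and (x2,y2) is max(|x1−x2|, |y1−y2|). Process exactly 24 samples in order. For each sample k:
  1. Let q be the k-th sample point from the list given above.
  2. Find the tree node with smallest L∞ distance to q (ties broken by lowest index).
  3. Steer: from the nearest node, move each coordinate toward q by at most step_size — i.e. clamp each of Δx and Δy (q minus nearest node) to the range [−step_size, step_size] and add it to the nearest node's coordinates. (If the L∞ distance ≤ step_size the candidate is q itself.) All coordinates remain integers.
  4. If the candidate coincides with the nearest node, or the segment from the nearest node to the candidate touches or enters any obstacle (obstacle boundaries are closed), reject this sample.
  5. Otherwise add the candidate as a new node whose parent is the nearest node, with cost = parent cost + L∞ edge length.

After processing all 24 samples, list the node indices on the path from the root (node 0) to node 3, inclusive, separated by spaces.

Path: 0 3

1. q=(15,5) nearest=0 d=14 new=(7,5) → blocked by [3,8]×[3,6], reject
2. q=(10,9) nearest=0 d=9 new=(7,8) → blocked by [5,7]×[8,11], reject
3. q=(11,5) nearest=0 d=10 new=(7,5) → blocked by [3,8]×[3,6], reject
4. q=(5,4) nearest=0 d=4 new=(5,4) → blocked by [3,8]×[3,6], reject
5. q=(4,2) nearest=0 d=3 new=(4,2) → add node 1 parent=0 cost=3
6. q=(14,9) nearest=1 d=10 new=(10,8) → blocked by [3,8]×[3,6], reject
7. q=(9,0) nearest=1 d=5 new=(9,0) → blocked by [7,12]×[0,3], reject
8. q=(12,8) nearest=1 d=8 new=(10,8) → blocked by [3,8]×[3,6], reject
9. q=(10,7) nearest=1 d=6 new=(10,7) → blocked by [3,8]×[3,6], reject
10. q=(4,2) nearest=1 d=0 → coincident, reject
11. q=(2,1) nearest=0 d=1 new=(2,1) → add node 2 parent=0 cost=1
12. q=(10,2) nearest=1 d=6 new=(10,2) → blocked by [7,12]×[0,3], reject
13. q=(10,10) nearest=1 d=8 new=(10,8) → blocked by [3,8]×[3,6], reject
14. q=(19,2) nearest=1 d=15 new=(10,2) → blocked by [7,12]×[0,3], reject
15. q=(21,4) nearest=1 d=17 new=(10,4) → blocked by [7,12]×[0,3], reject
16. q=(12,9) nearest=1 d=8 new=(10,8) → blocked by [3,8]×[3,6], reject
17. q=(16,6) nearest=1 d=12 new=(10,6) → blocked by [3,8]×[3,6], reject
18. q=(6,9) nearest=0 d=7 new=(6,8) → blocked by [5,7]×[8,11], reject
19. q=(20,9) nearest=1 d=16 new=(10,8) → blocked by [3,8]×[3,6], reject
20. q=(2,3) nearest=0 d=1 new=(2,3) → add node 3 parent=0 cost=1
21. q=(14,12) nearest=1 d=10 new=(10,8) → blocked by [3,8]×[3,6], reject
22. q=(11,5) nearest=1 d=7 new=(10,5) → blocked by [3,8]×[3,6], reject
23. q=(17,4) nearest=1 d=13 new=(10,4) → blocked by [7,12]×[0,3], reject
24. q=(4,3) nearest=1 d=1 new=(4,3) → blocked by [3,8]×[3,6], reject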